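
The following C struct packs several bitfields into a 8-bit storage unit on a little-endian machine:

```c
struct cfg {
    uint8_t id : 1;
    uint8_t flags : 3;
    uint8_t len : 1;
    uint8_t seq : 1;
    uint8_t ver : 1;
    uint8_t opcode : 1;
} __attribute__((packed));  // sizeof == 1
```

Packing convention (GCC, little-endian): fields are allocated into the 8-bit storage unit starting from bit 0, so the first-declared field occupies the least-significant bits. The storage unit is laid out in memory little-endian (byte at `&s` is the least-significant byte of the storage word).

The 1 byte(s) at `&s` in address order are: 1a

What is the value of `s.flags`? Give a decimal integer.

[0]=0x1a (little-endian) → word 0x1a
id:1 @ bit 0 → (0x1a>>0)&0x1 = 0x0
flags:3 @ bit 1 → (0x1a>>1)&0x7 = 0x5  ←
len:1 @ bit 4 → (0x1a>>4)&0x1 = 0x1
seq:1 @ bit 5 → (0x1a>>5)&0x1 = 0x0
ver:1 @ bit 6 → (0x1a>>6)&0x1 = 0x0
opcode:1 @ bit 7 → (0x1a>>7)&0x1 = 0x0

5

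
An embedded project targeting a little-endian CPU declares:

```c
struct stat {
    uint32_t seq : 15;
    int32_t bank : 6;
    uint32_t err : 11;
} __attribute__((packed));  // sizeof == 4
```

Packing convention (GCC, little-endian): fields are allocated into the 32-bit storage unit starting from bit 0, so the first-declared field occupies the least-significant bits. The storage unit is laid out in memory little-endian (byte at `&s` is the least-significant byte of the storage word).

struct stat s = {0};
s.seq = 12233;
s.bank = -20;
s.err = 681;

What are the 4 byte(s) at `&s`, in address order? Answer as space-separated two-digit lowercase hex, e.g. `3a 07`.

seq (15b) val=12233 bits=0x2fc9 at bit 0: 0x00002fc9
bank (6b) val=-20 bits=0x2c at bit 15: 0x00162fc9
err (11b) val=681 bits=0x2a9 at bit 21: 0x55362fc9
word = 0x55362fc9 → little-endian bytes:
  [0]=0xc9  [1]=0x2f  [2]=0x36  [3]=0x55

c9 2f 36 55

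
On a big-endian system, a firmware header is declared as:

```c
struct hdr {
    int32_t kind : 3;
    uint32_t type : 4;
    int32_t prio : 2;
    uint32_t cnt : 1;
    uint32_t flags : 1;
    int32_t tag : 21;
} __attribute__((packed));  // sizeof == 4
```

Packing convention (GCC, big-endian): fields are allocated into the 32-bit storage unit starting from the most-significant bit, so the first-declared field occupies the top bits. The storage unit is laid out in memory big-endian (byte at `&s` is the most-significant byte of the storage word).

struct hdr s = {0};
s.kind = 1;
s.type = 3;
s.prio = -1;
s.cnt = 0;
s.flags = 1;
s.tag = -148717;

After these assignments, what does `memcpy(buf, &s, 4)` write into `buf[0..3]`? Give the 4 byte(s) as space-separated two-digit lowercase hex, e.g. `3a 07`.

27 bd bb 13

kind:3 = 1 → 0x1 << 29 → word 0x20000000
type:4 = 3 → 0x3 << 25 → word 0x26000000
prio:2 = -1 → 0x3 << 23 → word 0x27800000
cnt:1 = 0 → 0x0 << 22 → word 0x27800000
flags:1 = 1 → 0x1 << 21 → word 0x27a00000
tag:21 = -148717 → 0x1dbb13 << 0 → word 0x27bdbb13
word = 0x27bdbb13 → big-endian bytes:
  [0]=0x27  [1]=0xbd  [2]=0xbb  [3]=0x13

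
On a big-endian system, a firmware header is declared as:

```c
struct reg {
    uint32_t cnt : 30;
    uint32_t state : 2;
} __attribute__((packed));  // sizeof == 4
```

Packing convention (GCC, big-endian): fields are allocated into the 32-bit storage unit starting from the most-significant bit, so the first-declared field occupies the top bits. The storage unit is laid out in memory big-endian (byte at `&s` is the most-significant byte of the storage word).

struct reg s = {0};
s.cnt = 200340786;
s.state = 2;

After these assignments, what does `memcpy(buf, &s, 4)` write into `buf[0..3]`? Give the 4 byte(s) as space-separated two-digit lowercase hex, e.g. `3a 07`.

2f c3 d4 ca

[2+:30] cnt=200340786 & 0x3fffffff = 0xbf0f532; word=0x2fc3d4c8
[0+:2] state=2 & 0x3 = 0x2; word=0x2fc3d4ca
word = 0x2fc3d4ca → big-endian bytes:
  [0]=0x2f  [1]=0xc3  [2]=0xd4  [3]=0xca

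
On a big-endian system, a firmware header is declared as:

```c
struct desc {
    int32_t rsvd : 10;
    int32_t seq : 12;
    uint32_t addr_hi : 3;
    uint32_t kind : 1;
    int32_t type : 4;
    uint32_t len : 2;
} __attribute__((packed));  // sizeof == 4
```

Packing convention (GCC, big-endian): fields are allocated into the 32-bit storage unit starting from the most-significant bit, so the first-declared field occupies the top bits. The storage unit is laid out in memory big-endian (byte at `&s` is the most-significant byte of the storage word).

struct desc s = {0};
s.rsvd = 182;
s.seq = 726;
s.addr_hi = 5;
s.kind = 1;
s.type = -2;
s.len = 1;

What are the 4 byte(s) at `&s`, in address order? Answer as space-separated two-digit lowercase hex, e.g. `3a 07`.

rsvd:10 = 182 → 0xb6 << 22 → word 0x2d800000
seq:12 = 726 → 0x2d6 << 10 → word 0x2d8b5800
addr_hi:3 = 5 → 0x5 << 7 → word 0x2d8b5a80
kind:1 = 1 → 0x1 << 6 → word 0x2d8b5ac0
type:4 = -2 → 0xe << 2 → word 0x2d8b5af8
len:2 = 1 → 0x1 << 0 → word 0x2d8b5af9
word = 0x2d8b5af9 → big-endian bytes:
  [0]=0x2d  [1]=0x8b  [2]=0x5a  [3]=0xf9

2d 8b 5a f9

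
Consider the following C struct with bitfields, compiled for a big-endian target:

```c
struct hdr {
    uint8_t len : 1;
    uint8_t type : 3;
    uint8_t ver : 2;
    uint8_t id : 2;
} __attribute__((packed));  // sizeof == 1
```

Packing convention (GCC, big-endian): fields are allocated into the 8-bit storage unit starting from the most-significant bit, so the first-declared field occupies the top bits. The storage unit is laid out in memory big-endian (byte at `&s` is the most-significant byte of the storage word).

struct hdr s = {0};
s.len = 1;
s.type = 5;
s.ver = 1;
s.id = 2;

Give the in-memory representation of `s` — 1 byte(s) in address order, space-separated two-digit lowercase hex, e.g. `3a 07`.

len:1 = 1 → 0x1 << 7 → word 0x80
type:3 = 5 → 0x5 << 4 → word 0xd0
ver:2 = 1 → 0x1 << 2 → word 0xd4
id:2 = 2 → 0x2 << 0 → word 0xd6
word = 0xd6 → big-endian bytes:
  [0]=0xd6

d6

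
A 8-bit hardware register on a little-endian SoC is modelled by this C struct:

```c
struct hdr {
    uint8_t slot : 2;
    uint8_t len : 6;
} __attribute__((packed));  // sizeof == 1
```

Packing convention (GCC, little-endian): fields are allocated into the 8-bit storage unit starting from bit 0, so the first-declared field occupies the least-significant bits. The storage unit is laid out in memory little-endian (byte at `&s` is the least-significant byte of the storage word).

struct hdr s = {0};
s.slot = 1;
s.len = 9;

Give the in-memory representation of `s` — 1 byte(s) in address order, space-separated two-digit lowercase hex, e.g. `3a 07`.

25

slot (2b) val=1 bits=0x1 at bit 0: 0x01
len (6b) val=9 bits=0x9 at bit 2: 0x25
word = 0x25 → little-endian bytes:
  [0]=0x25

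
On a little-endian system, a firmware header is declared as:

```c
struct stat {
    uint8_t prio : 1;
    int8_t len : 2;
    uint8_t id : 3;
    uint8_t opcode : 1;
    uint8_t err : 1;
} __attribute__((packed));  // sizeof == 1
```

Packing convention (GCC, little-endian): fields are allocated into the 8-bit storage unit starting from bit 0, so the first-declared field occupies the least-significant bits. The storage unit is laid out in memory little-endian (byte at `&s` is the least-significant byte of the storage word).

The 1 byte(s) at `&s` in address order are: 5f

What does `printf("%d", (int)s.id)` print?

[0]=0x5f (little-endian) → word 0x5f
prio [0+:1] = (word>>0) & 0x1 = 1
len [1+:2] = (word>>1) & 0x3 = 3
id [3+:3] = (word>>3) & 0x7 = 3  ←
opcode [6+:1] = (word>>6) & 0x1 = 1
err [7+:1] = (word>>7) & 0x1 = 0

3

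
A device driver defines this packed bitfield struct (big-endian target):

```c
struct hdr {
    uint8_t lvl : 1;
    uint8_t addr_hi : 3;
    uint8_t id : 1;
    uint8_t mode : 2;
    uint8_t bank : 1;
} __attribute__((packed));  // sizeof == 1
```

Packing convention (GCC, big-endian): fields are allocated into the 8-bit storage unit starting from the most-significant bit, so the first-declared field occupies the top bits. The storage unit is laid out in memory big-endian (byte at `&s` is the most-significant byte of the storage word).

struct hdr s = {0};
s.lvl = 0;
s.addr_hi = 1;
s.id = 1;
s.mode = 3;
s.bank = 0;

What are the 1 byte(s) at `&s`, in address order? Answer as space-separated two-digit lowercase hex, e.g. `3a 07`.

1e

lvl:1 = 0 → 0x0 << 7 → word 0x00
addr_hi:3 = 1 → 0x1 << 4 → word 0x10
id:1 = 1 → 0x1 << 3 → word 0x18
mode:2 = 3 → 0x3 << 1 → word 0x1e
bank:1 = 0 → 0x0 << 0 → word 0x1e
word = 0x1e → big-endian bytes:
  [0]=0x1e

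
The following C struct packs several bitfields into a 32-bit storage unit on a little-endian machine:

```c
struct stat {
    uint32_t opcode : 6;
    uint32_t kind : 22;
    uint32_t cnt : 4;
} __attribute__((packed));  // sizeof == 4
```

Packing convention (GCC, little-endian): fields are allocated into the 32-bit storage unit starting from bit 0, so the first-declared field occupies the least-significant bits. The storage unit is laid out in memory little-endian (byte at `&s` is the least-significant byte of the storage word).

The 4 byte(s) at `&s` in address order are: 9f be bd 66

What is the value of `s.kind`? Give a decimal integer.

1767162

[0]=0x9f [1]=0xbe [2]=0xbd [3]=0x66 (little-endian) → word 0x66bdbe9f
opcode:6 @ bit 0 → (0x66bdbe9f>>0)&0x3f = 0x1f
kind:22 @ bit 6 → (0x66bdbe9f>>6)&0x3fffff = 0x1af6fa  ←
cnt:4 @ bit 28 → (0x66bdbe9f>>28)&0xf = 0x6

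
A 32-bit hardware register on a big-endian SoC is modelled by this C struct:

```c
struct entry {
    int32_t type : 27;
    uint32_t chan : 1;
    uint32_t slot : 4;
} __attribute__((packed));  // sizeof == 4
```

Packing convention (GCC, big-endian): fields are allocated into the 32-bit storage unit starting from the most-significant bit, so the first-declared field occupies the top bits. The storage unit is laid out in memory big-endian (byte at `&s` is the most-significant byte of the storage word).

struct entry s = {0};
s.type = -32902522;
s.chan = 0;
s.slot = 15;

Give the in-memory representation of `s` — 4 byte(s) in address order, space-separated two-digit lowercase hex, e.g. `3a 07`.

c1 3e 50 cf

[5+:27] type=-32902522 & 0x7ffffff = 0x609f286; word=0xc13e50c0
[4+:1] chan=0 & 0x1 = 0x0; word=0xc13e50c0
[0+:4] slot=15 & 0xf = 0xf; word=0xc13e50cf
word = 0xc13e50cf → big-endian bytes:
  [0]=0xc1  [1]=0x3e  [2]=0x50  [3]=0xcf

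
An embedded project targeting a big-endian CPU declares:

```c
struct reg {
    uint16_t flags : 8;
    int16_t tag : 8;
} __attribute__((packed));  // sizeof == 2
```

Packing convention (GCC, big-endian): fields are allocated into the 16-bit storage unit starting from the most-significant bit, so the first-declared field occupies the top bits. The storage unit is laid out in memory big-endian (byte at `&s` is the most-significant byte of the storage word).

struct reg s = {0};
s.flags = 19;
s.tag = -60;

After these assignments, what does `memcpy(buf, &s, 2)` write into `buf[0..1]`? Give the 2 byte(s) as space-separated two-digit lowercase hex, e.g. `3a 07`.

flags:8 = 19 → 0x13 << 8 → word 0x1300
tag:8 = -60 → 0xc4 << 0 → word 0x13c4
word = 0x13c4 → big-endian bytes:
  [0]=0x13  [1]=0xc4

13 c4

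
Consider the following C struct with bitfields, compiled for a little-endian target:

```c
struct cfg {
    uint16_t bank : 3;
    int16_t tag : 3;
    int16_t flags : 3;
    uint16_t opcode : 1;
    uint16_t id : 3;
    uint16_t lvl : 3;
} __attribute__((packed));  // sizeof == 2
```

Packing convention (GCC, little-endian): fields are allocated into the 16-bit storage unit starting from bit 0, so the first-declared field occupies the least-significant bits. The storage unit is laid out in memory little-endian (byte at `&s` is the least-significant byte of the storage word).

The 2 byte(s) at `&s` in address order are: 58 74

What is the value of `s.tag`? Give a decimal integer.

3

[0]=0x58 [1]=0x74 (little-endian) → word 0x7458
bank:3 @ bit 0 → (0x7458>>0)&0x7 = 0x0
tag:3 @ bit 3 → (0x7458>>3)&0x7 = 0x3  ←
flags:3 @ bit 6 → (0x7458>>6)&0x7 = 0x1
opcode:1 @ bit 9 → (0x7458>>9)&0x1 = 0x0
id:3 @ bit 10 → (0x7458>>10)&0x7 = 0x5
lvl:3 @ bit 13 → (0x7458>>13)&0x7 = 0x3
tag signed 3b, MSB=0: value = 3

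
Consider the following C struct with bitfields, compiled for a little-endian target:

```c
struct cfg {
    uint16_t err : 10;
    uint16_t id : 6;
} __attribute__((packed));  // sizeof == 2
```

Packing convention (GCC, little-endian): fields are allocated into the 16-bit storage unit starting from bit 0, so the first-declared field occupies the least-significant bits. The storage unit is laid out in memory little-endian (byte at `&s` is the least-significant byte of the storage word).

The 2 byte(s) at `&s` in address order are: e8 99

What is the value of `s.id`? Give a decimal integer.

38

[0]=0xe8 [1]=0x99 (little-endian) → word 0x99e8
err [0+:10] = (word>>0) & 0x3ff = 488
id [10+:6] = (word>>10) & 0x3f = 38  ←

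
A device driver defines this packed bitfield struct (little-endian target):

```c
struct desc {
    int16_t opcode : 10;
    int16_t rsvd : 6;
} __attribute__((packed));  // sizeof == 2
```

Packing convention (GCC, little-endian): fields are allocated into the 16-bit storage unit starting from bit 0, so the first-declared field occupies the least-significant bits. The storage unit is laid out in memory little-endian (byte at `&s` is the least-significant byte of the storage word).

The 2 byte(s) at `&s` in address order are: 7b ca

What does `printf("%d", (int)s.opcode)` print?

-389

[0]=0x7b [1]=0xca (little-endian) → word 0xca7b
opcode [0+:10] = (word>>0) & 0x3ff = 635  ←
rsvd [10+:6] = (word>>10) & 0x3f = 50
opcode signed 10b, MSB=1: 635 - 1024 = -389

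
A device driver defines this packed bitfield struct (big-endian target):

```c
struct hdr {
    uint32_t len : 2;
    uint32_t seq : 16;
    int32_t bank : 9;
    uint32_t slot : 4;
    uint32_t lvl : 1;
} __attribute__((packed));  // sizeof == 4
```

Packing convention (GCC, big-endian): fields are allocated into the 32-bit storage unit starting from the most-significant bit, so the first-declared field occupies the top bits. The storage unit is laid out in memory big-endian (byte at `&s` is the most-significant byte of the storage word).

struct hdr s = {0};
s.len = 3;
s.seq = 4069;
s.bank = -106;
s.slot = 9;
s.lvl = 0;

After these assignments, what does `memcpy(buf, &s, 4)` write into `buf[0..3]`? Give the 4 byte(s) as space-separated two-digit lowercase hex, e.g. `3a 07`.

len:2 = 3 → 0x3 << 30 → word 0xc0000000
seq:16 = 4069 → 0xfe5 << 14 → word 0xc3f94000
bank:9 = -106 → 0x196 << 5 → word 0xc3f972c0
slot:4 = 9 → 0x9 << 1 → word 0xc3f972d2
lvl:1 = 0 → 0x0 << 0 → word 0xc3f972d2
word = 0xc3f972d2 → big-endian bytes:
  [0]=0xc3  [1]=0xf9  [2]=0x72  [3]=0xd2

c3 f9 72 d2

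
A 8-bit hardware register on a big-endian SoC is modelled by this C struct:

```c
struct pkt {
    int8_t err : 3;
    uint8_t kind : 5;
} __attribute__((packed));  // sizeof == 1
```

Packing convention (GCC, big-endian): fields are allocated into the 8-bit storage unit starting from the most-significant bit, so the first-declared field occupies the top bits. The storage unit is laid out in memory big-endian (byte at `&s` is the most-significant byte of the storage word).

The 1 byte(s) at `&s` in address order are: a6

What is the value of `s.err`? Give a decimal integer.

-3

[0]=0xa6 (big-endian) → word 0xa6
err [5+:3] = (word>>5) & 0x7 = 5  ←
kind [0+:5] = (word>>0) & 0x1f = 6
err signed 3b, MSB=1: 5 - 8 = -3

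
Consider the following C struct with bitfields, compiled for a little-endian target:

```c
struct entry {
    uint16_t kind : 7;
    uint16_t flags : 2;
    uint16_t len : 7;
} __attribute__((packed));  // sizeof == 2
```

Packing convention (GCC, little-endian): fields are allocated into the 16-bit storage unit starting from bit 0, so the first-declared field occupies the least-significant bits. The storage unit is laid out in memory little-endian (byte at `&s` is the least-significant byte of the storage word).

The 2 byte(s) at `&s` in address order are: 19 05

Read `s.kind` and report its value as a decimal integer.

[0]=0x19 [1]=0x05 (little-endian) → word 0x0519
kind:7 @ bit 0 → (0x0519>>0)&0x7f = 0x19  ←
flags:2 @ bit 7 → (0x0519>>7)&0x3 = 0x2
len:7 @ bit 9 → (0x0519>>9)&0x7f = 0x2

25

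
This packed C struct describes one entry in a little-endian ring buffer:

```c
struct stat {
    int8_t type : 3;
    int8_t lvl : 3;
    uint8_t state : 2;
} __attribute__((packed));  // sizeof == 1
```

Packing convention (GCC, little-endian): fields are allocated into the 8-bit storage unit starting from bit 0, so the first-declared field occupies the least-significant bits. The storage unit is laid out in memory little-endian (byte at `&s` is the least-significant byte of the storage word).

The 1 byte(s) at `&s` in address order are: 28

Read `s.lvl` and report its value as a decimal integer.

[0]=0x28 (little-endian) → word 0x28
type:3 @ bit 0 → (0x28>>0)&0x7 = 0x0
lvl:3 @ bit 3 → (0x28>>3)&0x7 = 0x5  ←
state:2 @ bit 6 → (0x28>>6)&0x3 = 0x0
lvl signed 3b, MSB=1: 5 - 8 = -3

-3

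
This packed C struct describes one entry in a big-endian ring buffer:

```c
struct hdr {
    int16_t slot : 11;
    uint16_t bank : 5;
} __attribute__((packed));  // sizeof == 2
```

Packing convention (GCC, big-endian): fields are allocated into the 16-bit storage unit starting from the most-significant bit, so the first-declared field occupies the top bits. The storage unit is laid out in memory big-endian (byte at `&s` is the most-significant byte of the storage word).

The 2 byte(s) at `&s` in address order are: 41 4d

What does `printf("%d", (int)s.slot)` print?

[0]=0x41 [1]=0x4d (big-endian) → word 0x414d
slot:11 @ bit 5 → (0x414d>>5)&0x7ff = 0x20a  ←
bank:5 @ bit 0 → (0x414d>>0)&0x1f = 0xd
slot signed 11b, MSB=0: value = 522

522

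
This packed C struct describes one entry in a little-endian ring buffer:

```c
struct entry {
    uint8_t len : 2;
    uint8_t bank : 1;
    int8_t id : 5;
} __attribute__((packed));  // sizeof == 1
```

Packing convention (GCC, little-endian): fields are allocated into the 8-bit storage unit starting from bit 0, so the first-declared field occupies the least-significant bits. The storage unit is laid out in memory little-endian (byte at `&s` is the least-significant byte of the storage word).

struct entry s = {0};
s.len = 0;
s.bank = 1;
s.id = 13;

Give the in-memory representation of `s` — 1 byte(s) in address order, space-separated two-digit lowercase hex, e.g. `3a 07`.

6c

len:2 = 0 → 0x0 << 0 → word 0x00
bank:1 = 1 → 0x1 << 2 → word 0x04
id:5 = 13 → 0xd << 3 → word 0x6c
word = 0x6c → little-endian bytes:
  [0]=0x6c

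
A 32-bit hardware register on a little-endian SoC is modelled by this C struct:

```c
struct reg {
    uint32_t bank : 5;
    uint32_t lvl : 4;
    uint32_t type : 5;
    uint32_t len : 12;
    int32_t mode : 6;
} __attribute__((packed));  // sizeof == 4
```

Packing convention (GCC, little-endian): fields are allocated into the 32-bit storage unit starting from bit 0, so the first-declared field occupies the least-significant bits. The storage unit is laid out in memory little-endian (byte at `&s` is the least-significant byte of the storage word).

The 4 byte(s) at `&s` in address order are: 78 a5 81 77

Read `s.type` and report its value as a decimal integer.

18

[0]=0x78 [1]=0xa5 [2]=0x81 [3]=0x77 (little-endian) → word 0x7781a578
bank:5 @ bit 0 → (0x7781a578>>0)&0x1f = 0x18
lvl:4 @ bit 5 → (0x7781a578>>5)&0xf = 0xb
type:5 @ bit 9 → (0x7781a578>>9)&0x1f = 0x12  ←
len:12 @ bit 14 → (0x7781a578>>14)&0xfff = 0xe06
mode:6 @ bit 26 → (0x7781a578>>26)&0x3f = 0x1d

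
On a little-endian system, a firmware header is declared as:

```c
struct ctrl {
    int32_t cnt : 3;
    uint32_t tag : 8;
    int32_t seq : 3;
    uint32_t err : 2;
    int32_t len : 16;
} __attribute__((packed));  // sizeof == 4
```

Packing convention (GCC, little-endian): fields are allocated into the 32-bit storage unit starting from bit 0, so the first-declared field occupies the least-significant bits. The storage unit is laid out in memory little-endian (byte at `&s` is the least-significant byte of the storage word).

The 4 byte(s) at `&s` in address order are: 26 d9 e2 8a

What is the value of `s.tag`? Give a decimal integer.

[0]=0x26 [1]=0xd9 [2]=0xe2 [3]=0x8a (little-endian) → word 0x8ae2d926
cnt [0+:3] = (word>>0) & 0x7 = 6
tag [3+:8] = (word>>3) & 0xff = 36  ←
seq [11+:3] = (word>>11) & 0x7 = 3
err [14+:2] = (word>>14) & 0x3 = 3
len [16+:16] = (word>>16) & 0xffff = 35554

36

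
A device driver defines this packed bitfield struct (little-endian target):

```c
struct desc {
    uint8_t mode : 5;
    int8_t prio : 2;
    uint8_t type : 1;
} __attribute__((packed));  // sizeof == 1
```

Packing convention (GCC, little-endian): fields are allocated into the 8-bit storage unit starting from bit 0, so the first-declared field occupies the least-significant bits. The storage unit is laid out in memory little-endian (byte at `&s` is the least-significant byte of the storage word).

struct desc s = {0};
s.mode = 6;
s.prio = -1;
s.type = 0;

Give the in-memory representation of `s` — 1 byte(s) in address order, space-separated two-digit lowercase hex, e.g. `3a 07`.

66

mode:5 = 6 → 0x6 << 0 → word 0x06
prio:2 = -1 → 0x3 << 5 → word 0x66
type:1 = 0 → 0x0 << 7 → word 0x66
word = 0x66 → little-endian bytes:
  [0]=0x66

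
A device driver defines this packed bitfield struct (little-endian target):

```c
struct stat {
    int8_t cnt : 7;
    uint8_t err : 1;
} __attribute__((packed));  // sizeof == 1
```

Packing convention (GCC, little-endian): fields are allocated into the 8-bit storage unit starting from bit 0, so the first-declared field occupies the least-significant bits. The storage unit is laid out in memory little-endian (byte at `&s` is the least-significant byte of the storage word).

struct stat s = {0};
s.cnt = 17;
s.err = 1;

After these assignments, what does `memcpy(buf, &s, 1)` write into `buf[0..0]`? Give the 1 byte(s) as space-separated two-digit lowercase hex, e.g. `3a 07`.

cnt (7b) val=17 bits=0x11 at bit 0: 0x11
err (1b) val=1 bits=0x1 at bit 7: 0x91
word = 0x91 → little-endian bytes:
  [0]=0x91

91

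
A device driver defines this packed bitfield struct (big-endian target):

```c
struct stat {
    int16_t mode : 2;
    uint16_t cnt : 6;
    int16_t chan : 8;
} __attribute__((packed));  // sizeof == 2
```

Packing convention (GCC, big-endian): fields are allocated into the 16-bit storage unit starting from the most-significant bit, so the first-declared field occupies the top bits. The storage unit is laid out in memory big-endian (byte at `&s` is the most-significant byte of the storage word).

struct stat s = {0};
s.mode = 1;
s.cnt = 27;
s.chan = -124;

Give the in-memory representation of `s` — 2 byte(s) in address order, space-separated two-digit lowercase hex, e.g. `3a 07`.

[14+:2] mode=1 & 0x3 = 0x1; word=0x4000
[8+:6] cnt=27 & 0x3f = 0x1b; word=0x5b00
[0+:8] chan=-124 & 0xff = 0x84; word=0x5b84
word = 0x5b84 → big-endian bytes:
  [0]=0x5b  [1]=0x84

5b 84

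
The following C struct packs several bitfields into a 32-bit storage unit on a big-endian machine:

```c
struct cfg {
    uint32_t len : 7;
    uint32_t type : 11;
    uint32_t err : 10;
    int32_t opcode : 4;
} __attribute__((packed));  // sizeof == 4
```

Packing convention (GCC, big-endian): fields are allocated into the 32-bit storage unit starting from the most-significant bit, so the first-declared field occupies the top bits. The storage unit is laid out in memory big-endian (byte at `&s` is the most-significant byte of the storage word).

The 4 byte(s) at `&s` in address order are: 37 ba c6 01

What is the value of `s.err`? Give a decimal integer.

96

[0]=0x37 [1]=0xba [2]=0xc6 [3]=0x01 (big-endian) → word 0x37bac601
len [25+:7] = (word>>25) & 0x7f = 27
type [14+:11] = (word>>14) & 0x7ff = 1771
err [4+:10] = (word>>4) & 0x3ff = 96  ←
opcode [0+:4] = (word>>0) & 0xf = 1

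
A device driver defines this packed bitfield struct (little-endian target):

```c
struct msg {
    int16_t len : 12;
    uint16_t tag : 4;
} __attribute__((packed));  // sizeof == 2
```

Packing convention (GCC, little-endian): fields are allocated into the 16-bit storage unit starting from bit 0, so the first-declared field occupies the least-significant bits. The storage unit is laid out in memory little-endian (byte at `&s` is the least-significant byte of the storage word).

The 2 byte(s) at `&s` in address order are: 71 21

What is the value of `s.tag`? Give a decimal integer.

2

[0]=0x71 [1]=0x21 (little-endian) → word 0x2171
len [0+:12] = (word>>0) & 0xfff = 369
tag [12+:4] = (word>>12) & 0xf = 2  ←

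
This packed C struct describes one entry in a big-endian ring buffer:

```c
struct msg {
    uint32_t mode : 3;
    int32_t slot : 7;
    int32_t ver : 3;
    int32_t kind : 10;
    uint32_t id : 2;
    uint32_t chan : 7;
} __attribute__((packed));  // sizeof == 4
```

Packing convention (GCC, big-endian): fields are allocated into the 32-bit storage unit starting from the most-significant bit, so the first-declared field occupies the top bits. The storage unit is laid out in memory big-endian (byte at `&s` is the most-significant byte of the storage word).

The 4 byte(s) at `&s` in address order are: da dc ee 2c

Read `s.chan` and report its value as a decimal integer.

[0]=0xda [1]=0xdc [2]=0xee [3]=0x2c (big-endian) → word 0xdadcee2c
mode:3 @ bit 29 → (0xdadcee2c>>29)&0x7 = 0x6
slot:7 @ bit 22 → (0xdadcee2c>>22)&0x7f = 0x6b
ver:3 @ bit 19 → (0xdadcee2c>>19)&0x7 = 0x3
kind:10 @ bit 9 → (0xdadcee2c>>9)&0x3ff = 0x277
id:2 @ bit 7 → (0xdadcee2c>>7)&0x3 = 0x0
chan:7 @ bit 0 → (0xdadcee2c>>0)&0x7f = 0x2c  ←

44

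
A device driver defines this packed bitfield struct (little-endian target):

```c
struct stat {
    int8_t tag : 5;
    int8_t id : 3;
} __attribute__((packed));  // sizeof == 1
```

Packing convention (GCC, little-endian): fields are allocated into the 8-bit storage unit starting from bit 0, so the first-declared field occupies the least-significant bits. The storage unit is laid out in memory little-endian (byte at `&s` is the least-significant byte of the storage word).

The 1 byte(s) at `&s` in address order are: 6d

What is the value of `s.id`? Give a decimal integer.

3

[0]=0x6d (little-endian) → word 0x6d
tag [0+:5] = (word>>0) & 0x1f = 13
id [5+:3] = (word>>5) & 0x7 = 3  ←
id signed 3b, MSB=0: value = 3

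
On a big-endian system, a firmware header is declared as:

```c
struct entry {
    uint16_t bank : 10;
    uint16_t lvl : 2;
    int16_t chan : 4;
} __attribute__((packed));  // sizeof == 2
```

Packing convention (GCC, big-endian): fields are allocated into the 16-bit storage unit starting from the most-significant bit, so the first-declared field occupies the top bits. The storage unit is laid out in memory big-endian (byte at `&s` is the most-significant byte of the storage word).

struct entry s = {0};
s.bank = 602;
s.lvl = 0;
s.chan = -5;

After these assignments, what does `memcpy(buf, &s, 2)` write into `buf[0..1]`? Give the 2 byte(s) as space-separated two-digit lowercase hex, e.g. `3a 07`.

bank:10 = 602 → 0x25a << 6 → word 0x9680
lvl:2 = 0 → 0x0 << 4 → word 0x9680
chan:4 = -5 → 0xb << 0 → word 0x968b
word = 0x968b → big-endian bytes:
  [0]=0x96  [1]=0x8b

96 8b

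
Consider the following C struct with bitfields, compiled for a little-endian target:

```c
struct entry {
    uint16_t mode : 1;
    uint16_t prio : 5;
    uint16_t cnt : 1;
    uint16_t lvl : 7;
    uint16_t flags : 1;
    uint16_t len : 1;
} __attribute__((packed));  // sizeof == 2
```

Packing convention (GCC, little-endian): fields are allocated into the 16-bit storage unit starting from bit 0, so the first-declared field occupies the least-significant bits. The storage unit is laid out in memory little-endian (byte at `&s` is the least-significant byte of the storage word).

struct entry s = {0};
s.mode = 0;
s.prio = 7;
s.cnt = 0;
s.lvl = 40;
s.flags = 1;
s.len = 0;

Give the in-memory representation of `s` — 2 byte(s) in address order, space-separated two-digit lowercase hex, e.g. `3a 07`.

0e 54

mode (1b) val=0 bits=0x0 at bit 0: 0x0000
prio (5b) val=7 bits=0x7 at bit 1: 0x000e
cnt (1b) val=0 bits=0x0 at bit 6: 0x000e
lvl (7b) val=40 bits=0x28 at bit 7: 0x140e
flags (1b) val=1 bits=0x1 at bit 14: 0x540e
len (1b) val=0 bits=0x0 at bit 15: 0x540e
word = 0x540e → little-endian bytes:
  [0]=0x0e  [1]=0x54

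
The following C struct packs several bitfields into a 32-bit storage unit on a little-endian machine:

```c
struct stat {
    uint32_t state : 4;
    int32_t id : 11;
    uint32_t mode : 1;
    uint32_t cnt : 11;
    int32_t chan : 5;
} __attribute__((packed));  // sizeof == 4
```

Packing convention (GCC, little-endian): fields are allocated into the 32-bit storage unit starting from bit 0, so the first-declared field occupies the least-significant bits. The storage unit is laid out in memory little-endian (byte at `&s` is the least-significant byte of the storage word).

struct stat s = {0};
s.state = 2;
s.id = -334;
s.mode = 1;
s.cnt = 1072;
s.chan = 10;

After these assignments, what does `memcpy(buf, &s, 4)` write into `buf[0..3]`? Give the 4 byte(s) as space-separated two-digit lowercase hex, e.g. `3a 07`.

22 eb 30 54

state (4b) val=2 bits=0x2 at bit 0: 0x00000002
id (11b) val=-334 bits=0x6b2 at bit 4: 0x00006b22
mode (1b) val=1 bits=0x1 at bit 15: 0x0000eb22
cnt (11b) val=1072 bits=0x430 at bit 16: 0x0430eb22
chan (5b) val=10 bits=0xa at bit 27: 0x5430eb22
word = 0x5430eb22 → little-endian bytes:
  [0]=0x22  [1]=0xeb  [2]=0x30  [3]=0x54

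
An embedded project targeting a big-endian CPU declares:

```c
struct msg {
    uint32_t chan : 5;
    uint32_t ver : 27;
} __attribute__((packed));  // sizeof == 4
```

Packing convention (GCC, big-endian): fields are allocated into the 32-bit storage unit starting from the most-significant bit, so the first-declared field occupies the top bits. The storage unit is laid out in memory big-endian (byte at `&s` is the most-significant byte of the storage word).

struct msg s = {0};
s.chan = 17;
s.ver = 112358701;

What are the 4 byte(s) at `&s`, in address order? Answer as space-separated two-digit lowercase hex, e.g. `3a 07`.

[27+:5] chan=17 & 0x1f = 0x11; word=0x88000000
[0+:27] ver=112358701 & 0x7ffffff = 0x6b2752d; word=0x8eb2752d
word = 0x8eb2752d → big-endian bytes:
  [0]=0x8e  [1]=0xb2  [2]=0x75  [3]=0x2d

8e b2 75 2d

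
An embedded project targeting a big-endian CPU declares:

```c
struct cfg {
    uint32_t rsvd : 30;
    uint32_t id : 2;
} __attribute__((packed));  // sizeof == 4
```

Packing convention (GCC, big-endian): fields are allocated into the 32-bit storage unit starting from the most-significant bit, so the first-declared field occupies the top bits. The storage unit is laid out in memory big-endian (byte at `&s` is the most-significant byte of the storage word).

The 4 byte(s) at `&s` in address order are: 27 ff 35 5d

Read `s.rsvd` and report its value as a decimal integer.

[0]=0x27 [1]=0xff [2]=0x35 [3]=0x5d (big-endian) → word 0x27ff355d
rsvd:30 @ bit 2 → (0x27ff355d>>2)&0x3fffffff = 0x9ffcd57  ←
id:2 @ bit 0 → (0x27ff355d>>0)&0x3 = 0x1

167759191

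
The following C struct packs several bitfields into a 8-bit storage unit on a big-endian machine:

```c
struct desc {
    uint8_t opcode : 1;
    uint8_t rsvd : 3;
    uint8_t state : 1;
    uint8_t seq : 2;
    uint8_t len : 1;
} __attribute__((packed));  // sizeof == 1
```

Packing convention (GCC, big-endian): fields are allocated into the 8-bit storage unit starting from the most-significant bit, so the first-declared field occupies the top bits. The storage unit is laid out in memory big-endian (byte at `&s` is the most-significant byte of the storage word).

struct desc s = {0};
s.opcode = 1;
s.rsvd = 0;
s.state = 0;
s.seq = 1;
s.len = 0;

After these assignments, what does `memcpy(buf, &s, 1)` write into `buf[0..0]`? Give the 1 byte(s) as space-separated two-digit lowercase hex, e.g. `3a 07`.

82

opcode:1 = 1 → 0x1 << 7 → word 0x80
rsvd:3 = 0 → 0x0 << 4 → word 0x80
state:1 = 0 → 0x0 << 3 → word 0x80
seq:2 = 1 → 0x1 << 1 → word 0x82
len:1 = 0 → 0x0 << 0 → word 0x82
word = 0x82 → big-endian bytes:
  [0]=0x82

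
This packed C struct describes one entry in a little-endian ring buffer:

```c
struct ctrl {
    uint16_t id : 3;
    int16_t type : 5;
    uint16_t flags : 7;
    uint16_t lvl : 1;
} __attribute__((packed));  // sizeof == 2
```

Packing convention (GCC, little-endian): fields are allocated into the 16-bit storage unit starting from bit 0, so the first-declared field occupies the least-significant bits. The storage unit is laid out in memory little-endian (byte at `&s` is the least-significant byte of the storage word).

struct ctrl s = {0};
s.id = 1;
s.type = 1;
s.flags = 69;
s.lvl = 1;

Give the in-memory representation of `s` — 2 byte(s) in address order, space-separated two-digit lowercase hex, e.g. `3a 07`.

09 c5

id (3b) val=1 bits=0x1 at bit 0: 0x0001
type (5b) val=1 bits=0x1 at bit 3: 0x0009
flags (7b) val=69 bits=0x45 at bit 8: 0x4509
lvl (1b) val=1 bits=0x1 at bit 15: 0xc509
word = 0xc509 → little-endian bytes:
  [0]=0x09  [1]=0xc5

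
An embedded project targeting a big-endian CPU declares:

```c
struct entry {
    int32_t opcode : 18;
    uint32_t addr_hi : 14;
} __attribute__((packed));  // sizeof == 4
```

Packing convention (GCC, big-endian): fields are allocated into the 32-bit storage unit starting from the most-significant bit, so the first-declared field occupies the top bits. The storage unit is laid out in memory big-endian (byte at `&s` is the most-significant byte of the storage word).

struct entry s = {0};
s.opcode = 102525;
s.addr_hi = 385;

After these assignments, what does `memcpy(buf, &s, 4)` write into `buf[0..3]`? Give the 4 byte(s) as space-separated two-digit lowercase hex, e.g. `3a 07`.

opcode (18b) val=102525 bits=0x1907d at bit 14: 0x641f4000
addr_hi (14b) val=385 bits=0x181 at bit 0: 0x641f4181
word = 0x641f4181 → big-endian bytes:
  [0]=0x64  [1]=0x1f  [2]=0x41  [3]=0x81

64 1f 41 81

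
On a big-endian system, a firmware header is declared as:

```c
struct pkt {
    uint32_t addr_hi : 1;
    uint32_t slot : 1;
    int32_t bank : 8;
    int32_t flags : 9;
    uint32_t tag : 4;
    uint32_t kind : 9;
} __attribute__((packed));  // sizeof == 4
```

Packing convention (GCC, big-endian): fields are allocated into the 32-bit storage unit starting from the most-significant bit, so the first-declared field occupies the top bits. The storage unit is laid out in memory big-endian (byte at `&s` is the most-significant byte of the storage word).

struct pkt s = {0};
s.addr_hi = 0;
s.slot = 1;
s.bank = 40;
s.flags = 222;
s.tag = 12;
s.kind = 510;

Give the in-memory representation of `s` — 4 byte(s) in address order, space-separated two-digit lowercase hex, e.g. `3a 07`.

4a 1b d9 fe

addr_hi (1b) val=0 bits=0x0 at bit 31: 0x00000000
slot (1b) val=1 bits=0x1 at bit 30: 0x40000000
bank (8b) val=40 bits=0x28 at bit 22: 0x4a000000
flags (9b) val=222 bits=0xde at bit 13: 0x4a1bc000
tag (4b) val=12 bits=0xc at bit 9: 0x4a1bd800
kind (9b) val=510 bits=0x1fe at bit 0: 0x4a1bd9fe
word = 0x4a1bd9fe → big-endian bytes:
  [0]=0x4a  [1]=0x1b  [2]=0xd9  [3]=0xfe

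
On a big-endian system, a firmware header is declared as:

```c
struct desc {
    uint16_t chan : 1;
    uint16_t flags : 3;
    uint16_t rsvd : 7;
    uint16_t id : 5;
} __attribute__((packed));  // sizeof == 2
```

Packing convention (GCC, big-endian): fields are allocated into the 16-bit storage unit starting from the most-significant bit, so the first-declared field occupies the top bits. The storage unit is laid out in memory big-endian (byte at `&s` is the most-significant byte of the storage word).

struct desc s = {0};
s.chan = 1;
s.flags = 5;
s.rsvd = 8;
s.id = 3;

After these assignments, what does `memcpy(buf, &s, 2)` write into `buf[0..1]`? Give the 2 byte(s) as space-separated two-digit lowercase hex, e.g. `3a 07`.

d1 03

chan:1 = 1 → 0x1 << 15 → word 0x8000
flags:3 = 5 → 0x5 << 12 → word 0xd000
rsvd:7 = 8 → 0x8 << 5 → word 0xd100
id:5 = 3 → 0x3 << 0 → word 0xd103
word = 0xd103 → big-endian bytes:
  [0]=0xd1  [1]=0x03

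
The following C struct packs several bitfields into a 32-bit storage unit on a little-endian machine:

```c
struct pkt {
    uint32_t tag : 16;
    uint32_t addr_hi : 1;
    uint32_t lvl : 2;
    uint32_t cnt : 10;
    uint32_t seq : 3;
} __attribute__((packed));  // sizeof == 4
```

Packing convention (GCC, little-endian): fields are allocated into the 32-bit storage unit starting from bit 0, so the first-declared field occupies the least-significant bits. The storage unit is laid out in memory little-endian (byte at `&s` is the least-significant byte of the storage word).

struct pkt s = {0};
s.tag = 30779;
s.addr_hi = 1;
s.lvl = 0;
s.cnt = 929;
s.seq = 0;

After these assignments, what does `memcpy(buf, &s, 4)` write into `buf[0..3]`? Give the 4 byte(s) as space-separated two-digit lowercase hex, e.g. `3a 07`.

3b 78 09 1d

tag:16 = 30779 → 0x783b << 0 → word 0x0000783b
addr_hi:1 = 1 → 0x1 << 16 → word 0x0001783b
lvl:2 = 0 → 0x0 << 17 → word 0x0001783b
cnt:10 = 929 → 0x3a1 << 19 → word 0x1d09783b
seq:3 = 0 → 0x0 << 29 → word 0x1d09783b
word = 0x1d09783b → little-endian bytes:
  [0]=0x3b  [1]=0x78  [2]=0x09  [3]=0x1d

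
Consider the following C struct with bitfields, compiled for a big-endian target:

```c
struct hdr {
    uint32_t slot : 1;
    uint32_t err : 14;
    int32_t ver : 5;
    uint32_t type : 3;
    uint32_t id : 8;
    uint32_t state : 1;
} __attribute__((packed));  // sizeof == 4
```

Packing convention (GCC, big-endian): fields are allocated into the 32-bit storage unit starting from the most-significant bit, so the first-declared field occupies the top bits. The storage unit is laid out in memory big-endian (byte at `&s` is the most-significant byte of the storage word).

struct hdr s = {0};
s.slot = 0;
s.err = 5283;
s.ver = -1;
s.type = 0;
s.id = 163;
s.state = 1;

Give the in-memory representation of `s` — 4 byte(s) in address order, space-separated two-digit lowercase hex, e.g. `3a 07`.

29 47 f1 47

slot:1 = 0 → 0x0 << 31 → word 0x00000000
err:14 = 5283 → 0x14a3 << 17 → word 0x29460000
ver:5 = -1 → 0x1f << 12 → word 0x2947f000
type:3 = 0 → 0x0 << 9 → word 0x2947f000
id:8 = 163 → 0xa3 << 1 → word 0x2947f146
state:1 = 1 → 0x1 << 0 → word 0x2947f147
word = 0x2947f147 → big-endian bytes:
  [0]=0x29  [1]=0x47  [2]=0xf1  [3]=0x47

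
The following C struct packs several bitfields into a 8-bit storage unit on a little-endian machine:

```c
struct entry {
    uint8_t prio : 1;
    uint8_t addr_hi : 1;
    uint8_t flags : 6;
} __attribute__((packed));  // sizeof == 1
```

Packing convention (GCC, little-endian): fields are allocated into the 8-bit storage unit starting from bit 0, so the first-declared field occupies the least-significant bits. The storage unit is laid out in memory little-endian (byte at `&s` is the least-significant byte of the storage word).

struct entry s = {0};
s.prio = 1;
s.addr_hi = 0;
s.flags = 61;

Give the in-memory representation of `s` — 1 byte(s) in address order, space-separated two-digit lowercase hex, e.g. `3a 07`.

[0+:1] prio=1 & 0x1 = 0x1; word=0x01
[1+:1] addr_hi=0 & 0x1 = 0x0; word=0x01
[2+:6] flags=61 & 0x3f = 0x3d; word=0xf5
word = 0xf5 → little-endian bytes:
  [0]=0xf5

f5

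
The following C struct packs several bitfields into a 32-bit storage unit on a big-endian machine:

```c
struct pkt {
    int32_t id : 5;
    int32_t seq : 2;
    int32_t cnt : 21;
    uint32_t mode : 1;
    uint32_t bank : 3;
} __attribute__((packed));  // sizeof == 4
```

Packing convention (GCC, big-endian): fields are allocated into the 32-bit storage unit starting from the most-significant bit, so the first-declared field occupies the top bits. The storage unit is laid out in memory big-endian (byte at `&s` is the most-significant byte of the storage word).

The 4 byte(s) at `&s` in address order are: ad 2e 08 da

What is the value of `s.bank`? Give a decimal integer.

2

[0]=0xad [1]=0x2e [2]=0x08 [3]=0xda (big-endian) → word 0xad2e08da
id:5 @ bit 27 → (0xad2e08da>>27)&0x1f = 0x15
seq:2 @ bit 25 → (0xad2e08da>>25)&0x3 = 0x2
cnt:21 @ bit 4 → (0xad2e08da>>4)&0x1fffff = 0x12e08d
mode:1 @ bit 3 → (0xad2e08da>>3)&0x1 = 0x1
bank:3 @ bit 0 → (0xad2e08da>>0)&0x7 = 0x2  ←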